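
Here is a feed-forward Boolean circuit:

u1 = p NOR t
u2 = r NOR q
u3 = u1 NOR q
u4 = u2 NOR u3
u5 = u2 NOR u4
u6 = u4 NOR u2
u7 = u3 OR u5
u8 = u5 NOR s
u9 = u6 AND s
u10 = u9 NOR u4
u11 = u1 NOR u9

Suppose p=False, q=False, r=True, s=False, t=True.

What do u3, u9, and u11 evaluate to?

u3 = True  u9 = False  u11 = True

u1 = p NOR t = False NOR True = False
u2 = r NOR q = True NOR False = False
u3 = u1 NOR q = False NOR False = True
u4 = u2 NOR u3 = False NOR True = False
u6 = u4 NOR u2 = False NOR False = True
u9 = u6 AND s = True AND False = False
u11 = u1 NOR u9 = False NOR False = True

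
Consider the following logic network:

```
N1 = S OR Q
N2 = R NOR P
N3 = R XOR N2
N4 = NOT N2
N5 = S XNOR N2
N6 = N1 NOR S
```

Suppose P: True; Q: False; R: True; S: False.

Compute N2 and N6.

N2 = False, N6 = True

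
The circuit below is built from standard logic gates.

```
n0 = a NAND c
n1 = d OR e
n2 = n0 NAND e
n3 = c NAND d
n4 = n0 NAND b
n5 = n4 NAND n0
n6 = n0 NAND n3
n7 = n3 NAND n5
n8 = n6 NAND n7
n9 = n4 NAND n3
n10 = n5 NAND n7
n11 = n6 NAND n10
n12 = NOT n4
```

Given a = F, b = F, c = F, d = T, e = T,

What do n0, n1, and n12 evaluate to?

n0 = T  n1 = T  n12 = F

n0 = a NAND c = F NAND F = T
n1 = d OR e = T OR T = T
n4 = n0 NAND b = T NAND F = T
n12 = NOT n4 = NOT T = F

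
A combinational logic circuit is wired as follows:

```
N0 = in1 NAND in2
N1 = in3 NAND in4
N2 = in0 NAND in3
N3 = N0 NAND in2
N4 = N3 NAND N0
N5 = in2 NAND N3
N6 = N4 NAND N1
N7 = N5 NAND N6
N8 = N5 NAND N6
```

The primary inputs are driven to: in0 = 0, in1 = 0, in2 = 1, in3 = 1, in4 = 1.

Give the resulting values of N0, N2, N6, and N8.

N0 = in1 NAND in2 = 0 NAND 1 = 1
N1 = in3 NAND in4 = 1 NAND 1 = 0
N2 = in0 NAND in3 = 0 NAND 1 = 1
N3 = N0 NAND in2 = 1 NAND 1 = 0
N4 = N3 NAND N0 = 0 NAND 1 = 1
N5 = in2 NAND N3 = 1 NAND 0 = 1
N6 = N4 NAND N1 = 1 NAND 0 = 1
N8 = N5 NAND N6 = 1 NAND 1 = 0

N0 = 1  N2 = 1  N6 = 1  N8 = 0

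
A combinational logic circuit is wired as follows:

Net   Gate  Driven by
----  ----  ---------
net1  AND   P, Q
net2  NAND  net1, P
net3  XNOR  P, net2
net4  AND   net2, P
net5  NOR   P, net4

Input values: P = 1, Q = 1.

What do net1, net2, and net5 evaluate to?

net1 = 1, net2 = 0, net5 = 0

net1 = P AND Q = 1 AND 1 = 1
net2 = net1 NAND P = 1 NAND 1 = 0
net4 = net2 AND P = 0 AND 1 = 0
net5 = P NOR net4 = 1 NOR 0 = 0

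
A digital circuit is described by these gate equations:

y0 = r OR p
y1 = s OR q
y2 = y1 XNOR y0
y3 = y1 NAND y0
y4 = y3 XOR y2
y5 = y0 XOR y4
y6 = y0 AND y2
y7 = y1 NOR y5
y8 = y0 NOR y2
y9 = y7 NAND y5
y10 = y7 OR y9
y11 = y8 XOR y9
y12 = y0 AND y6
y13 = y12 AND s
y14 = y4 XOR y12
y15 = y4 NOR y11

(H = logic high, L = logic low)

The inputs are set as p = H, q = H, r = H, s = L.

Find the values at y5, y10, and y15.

y0 = r OR p = H OR H = H
y1 = s OR q = L OR H = H
y2 = y1 XNOR y0 = H XNOR H = H
y3 = y1 NAND y0 = H NAND H = L
y4 = y3 XOR y2 = L XOR H = H
y5 = y0 XOR y4 = H XOR H = L
y7 = y1 NOR y5 = H NOR L = L
y8 = y0 NOR y2 = H NOR H = L
y9 = y7 NAND y5 = L NAND L = H
y10 = y7 OR y9 = L OR H = H
y11 = y8 XOR y9 = L XOR H = H
y15 = y4 NOR y11 = H NOR H = L

y5 = L  y10 = H  y15 = L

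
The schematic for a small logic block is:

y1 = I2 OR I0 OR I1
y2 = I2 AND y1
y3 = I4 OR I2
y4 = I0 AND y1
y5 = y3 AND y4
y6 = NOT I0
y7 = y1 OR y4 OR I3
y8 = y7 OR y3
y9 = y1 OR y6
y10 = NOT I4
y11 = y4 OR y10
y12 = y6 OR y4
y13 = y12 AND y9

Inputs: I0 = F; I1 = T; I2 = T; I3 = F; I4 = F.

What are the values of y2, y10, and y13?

y1 = I2 OR I0 OR I1 = T OR F OR T = T
y2 = I2 AND y1 = T AND T = T
y4 = I0 AND y1 = F AND T = F
y6 = NOT I0 = NOT F = T
y9 = y1 OR y6 = T OR T = T
y10 = NOT I4 = NOT F = T
y12 = y6 OR y4 = T OR F = T
y13 = y12 AND y9 = T AND T = T

y2 = T  y10 = T  y13 = T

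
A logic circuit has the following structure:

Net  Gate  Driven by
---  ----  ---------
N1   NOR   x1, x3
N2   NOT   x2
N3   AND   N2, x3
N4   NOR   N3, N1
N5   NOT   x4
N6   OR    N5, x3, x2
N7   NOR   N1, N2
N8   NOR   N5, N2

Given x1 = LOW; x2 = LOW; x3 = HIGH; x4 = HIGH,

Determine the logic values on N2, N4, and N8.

N1 = x1 NOR x3 = LOW NOR HIGH = LOW
N2 = NOT x2 = NOT LOW = HIGH
N3 = N2 AND x3 = HIGH AND HIGH = HIGH
N4 = N3 NOR N1 = HIGH NOR LOW = LOW
N5 = NOT x4 = NOT HIGH = LOW
N8 = N5 NOR N2 = LOW NOR HIGH = LOW

N2 = HIGH, N4 = LOW, N8 = LOW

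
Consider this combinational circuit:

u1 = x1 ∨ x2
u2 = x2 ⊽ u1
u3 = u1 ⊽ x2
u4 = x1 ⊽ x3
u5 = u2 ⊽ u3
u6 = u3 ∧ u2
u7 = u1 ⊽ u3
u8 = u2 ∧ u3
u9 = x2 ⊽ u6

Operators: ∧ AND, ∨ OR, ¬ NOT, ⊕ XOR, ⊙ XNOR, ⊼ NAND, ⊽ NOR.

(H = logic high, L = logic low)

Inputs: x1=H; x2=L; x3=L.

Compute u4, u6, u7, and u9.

u1 = x1 OR x2 = H OR L = H
u2 = x2 NOR u1 = L NOR H = L
u3 = u1 NOR x2 = H NOR L = L
u4 = x1 NOR x3 = H NOR L = L
u6 = u3 AND u2 = L AND L = L
u7 = u1 NOR u3 = H NOR L = L
u9 = x2 NOR u6 = L NOR L = H

u4 = L, u6 = L, u7 = L, u9 = H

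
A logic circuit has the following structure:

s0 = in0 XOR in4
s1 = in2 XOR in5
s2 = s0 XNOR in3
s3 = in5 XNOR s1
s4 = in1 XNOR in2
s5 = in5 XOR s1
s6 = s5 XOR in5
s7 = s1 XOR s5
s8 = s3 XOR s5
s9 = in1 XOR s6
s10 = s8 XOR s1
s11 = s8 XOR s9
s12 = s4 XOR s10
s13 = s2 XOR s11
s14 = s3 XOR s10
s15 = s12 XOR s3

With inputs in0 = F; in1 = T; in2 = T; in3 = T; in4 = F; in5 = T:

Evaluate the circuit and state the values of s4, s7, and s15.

s1 = in2 XOR in5 = T XOR T = F
s3 = in5 XNOR s1 = T XNOR F = F
s4 = in1 XNOR in2 = T XNOR T = T
s5 = in5 XOR s1 = T XOR F = T
s7 = s1 XOR s5 = F XOR T = T
s8 = s3 XOR s5 = F XOR T = T
s10 = s8 XOR s1 = T XOR F = T
s12 = s4 XOR s10 = T XOR T = F
s15 = s12 XOR s3 = F XOR F = F

s4 = T  s7 = T  s15 = F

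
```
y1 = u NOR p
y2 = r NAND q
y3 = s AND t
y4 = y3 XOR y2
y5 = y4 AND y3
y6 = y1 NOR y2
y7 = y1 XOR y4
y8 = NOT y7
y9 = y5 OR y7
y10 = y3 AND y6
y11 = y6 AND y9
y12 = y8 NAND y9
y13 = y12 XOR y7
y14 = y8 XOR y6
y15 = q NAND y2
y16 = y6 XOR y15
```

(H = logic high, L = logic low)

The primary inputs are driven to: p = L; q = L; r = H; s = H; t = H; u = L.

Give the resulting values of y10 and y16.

y1 = u NOR p = L NOR L = H
y2 = r NAND q = H NAND L = H
y3 = s AND t = H AND H = H
y6 = y1 NOR y2 = H NOR H = L
y10 = y3 AND y6 = H AND L = L
y15 = q NAND y2 = L NAND H = H
y16 = y6 XOR y15 = L XOR H = H

y10 = L  y16 = H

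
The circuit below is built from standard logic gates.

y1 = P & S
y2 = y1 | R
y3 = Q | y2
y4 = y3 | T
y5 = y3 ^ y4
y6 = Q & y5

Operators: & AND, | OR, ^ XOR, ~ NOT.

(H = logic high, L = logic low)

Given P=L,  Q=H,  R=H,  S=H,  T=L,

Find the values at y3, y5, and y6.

y3 = H, y5 = L, y6 = L

y1 = P AND S = L AND H = L
y2 = y1 OR R = L OR H = H
y3 = Q OR y2 = H OR H = H
y4 = y3 OR T = H OR L = H
y5 = y3 XOR y4 = H XOR H = L
y6 = Q AND y5 = H AND L = L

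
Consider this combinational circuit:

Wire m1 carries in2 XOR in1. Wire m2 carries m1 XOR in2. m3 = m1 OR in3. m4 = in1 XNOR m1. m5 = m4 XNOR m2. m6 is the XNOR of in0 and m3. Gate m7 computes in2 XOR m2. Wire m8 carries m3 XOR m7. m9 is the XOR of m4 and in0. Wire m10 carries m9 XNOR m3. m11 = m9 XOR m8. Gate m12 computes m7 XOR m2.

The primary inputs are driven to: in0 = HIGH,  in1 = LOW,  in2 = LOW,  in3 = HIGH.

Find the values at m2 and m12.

m2 = LOW, m12 = LOW

m1 = in2 XOR in1 = LOW XOR LOW = LOW
m2 = m1 XOR in2 = LOW XOR LOW = LOW
m7 = in2 XOR m2 = LOW XOR LOW = LOW
m12 = m7 XOR m2 = LOW XOR LOW = LOW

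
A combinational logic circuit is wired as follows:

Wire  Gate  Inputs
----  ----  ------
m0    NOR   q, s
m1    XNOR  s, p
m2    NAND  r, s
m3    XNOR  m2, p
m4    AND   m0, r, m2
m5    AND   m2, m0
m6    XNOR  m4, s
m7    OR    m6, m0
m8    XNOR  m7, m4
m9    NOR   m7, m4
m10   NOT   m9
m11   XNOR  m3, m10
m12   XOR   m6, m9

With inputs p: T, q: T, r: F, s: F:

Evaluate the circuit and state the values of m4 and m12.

m4 = F  m12 = T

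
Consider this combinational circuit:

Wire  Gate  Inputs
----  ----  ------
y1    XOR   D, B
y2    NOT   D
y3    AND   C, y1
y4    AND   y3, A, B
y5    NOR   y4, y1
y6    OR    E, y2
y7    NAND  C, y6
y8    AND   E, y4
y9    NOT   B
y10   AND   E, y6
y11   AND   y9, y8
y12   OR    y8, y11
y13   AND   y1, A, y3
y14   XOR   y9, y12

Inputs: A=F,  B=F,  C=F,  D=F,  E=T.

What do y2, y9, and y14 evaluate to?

y1 = D XOR B = F XOR F = F
y2 = NOT D = NOT F = T
y3 = C AND y1 = F AND F = F
y4 = y3 AND A AND B = F AND F AND F = F
y8 = E AND y4 = T AND F = F
y9 = NOT B = NOT F = T
y11 = y9 AND y8 = T AND F = F
y12 = y8 OR y11 = F OR F = F
y14 = y9 XOR y12 = T XOR F = T

y2 = T  y9 = T  y14 = T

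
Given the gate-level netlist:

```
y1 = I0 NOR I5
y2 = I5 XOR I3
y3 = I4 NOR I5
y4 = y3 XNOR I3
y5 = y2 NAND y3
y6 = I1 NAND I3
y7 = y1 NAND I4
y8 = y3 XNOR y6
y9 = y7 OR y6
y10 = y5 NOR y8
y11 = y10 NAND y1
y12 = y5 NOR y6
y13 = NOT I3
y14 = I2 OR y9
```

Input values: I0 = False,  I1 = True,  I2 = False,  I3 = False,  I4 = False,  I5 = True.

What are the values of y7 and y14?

y7 = True, y14 = True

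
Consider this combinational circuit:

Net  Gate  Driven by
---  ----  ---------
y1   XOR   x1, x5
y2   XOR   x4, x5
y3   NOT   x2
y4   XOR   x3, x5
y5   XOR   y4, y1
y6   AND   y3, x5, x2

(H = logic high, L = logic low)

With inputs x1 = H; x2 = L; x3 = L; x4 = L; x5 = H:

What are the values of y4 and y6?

y3 = NOT x2 = NOT L = H
y4 = x3 XOR x5 = L XOR H = H
y6 = y3 AND x5 AND x2 = H AND H AND L = L

y4 = H  y6 = L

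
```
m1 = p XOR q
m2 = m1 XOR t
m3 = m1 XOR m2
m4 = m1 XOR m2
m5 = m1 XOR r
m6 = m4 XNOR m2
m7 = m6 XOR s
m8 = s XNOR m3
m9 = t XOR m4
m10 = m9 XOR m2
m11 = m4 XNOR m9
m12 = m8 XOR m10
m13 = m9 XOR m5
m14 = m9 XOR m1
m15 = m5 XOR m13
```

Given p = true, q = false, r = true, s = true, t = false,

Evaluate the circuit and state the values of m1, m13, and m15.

m1 = true, m13 = false, m15 = false

m1 = p XOR q = true XOR false = true
m2 = m1 XOR t = true XOR false = true
m4 = m1 XOR m2 = true XOR true = false
m5 = m1 XOR r = true XOR true = false
m9 = t XOR m4 = false XOR false = false
m13 = m9 XOR m5 = false XOR false = false
m15 = m5 XOR m13 = false XOR false = false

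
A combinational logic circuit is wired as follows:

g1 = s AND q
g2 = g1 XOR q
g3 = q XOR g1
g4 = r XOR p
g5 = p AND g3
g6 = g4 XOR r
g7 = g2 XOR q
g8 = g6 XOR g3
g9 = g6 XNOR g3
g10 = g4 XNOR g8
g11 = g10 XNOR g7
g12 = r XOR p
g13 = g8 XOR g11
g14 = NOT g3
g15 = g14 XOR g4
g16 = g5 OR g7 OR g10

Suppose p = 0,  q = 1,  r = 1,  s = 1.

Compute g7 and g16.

g1 = s AND q = 1 AND 1 = 1
g2 = g1 XOR q = 1 XOR 1 = 0
g3 = q XOR g1 = 1 XOR 1 = 0
g4 = r XOR p = 1 XOR 0 = 1
g5 = p AND g3 = 0 AND 0 = 0
g6 = g4 XOR r = 1 XOR 1 = 0
g7 = g2 XOR q = 0 XOR 1 = 1
g8 = g6 XOR g3 = 0 XOR 0 = 0
g10 = g4 XNOR g8 = 1 XNOR 0 = 0
g16 = g5 OR g7 OR g10 = 0 OR 1 OR 0 = 1

g7 = 1, g16 = 1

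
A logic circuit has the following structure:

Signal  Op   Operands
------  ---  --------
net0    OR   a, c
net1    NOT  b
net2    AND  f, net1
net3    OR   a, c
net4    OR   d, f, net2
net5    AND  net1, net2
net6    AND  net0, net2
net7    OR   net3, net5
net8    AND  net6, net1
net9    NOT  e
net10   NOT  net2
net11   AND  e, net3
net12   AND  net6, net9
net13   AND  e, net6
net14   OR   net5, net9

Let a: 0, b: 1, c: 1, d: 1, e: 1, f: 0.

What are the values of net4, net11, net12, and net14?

net0 = a OR c = 0 OR 1 = 1
net1 = NOT b = NOT 1 = 0
net2 = f AND net1 = 0 AND 0 = 0
net3 = a OR c = 0 OR 1 = 1
net4 = d OR f OR net2 = 1 OR 0 OR 0 = 1
net5 = net1 AND net2 = 0 AND 0 = 0
net6 = net0 AND net2 = 1 AND 0 = 0
net9 = NOT e = NOT 1 = 0
net11 = e AND net3 = 1 AND 1 = 1
net12 = net6 AND net9 = 0 AND 0 = 0
net14 = net5 OR net9 = 0 OR 0 = 0

net4 = 1, net11 = 1, net12 = 0, net14 = 0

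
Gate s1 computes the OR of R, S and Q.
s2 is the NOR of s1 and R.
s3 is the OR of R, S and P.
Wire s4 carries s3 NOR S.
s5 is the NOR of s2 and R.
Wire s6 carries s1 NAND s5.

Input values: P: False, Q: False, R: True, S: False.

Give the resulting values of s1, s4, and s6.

s1 = True  s4 = False  s6 = True

s1 = R OR S OR Q = True OR False OR False = True
s2 = s1 NOR R = True NOR True = False
s3 = R OR S OR P = True OR False OR False = True
s4 = s3 NOR S = True NOR False = False
s5 = s2 NOR R = False NOR True = False
s6 = s1 NAND s5 = True NAND False = True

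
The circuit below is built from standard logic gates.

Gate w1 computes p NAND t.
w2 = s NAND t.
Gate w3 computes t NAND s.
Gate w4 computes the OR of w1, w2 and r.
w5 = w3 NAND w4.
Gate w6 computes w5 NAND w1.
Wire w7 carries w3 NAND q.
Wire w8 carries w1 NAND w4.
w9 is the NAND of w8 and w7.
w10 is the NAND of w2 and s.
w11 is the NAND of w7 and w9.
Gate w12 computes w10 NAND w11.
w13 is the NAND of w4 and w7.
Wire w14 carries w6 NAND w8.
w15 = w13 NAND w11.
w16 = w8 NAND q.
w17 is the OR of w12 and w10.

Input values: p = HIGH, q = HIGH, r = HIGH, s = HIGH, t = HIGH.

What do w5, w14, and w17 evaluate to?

w1 = p NAND t = HIGH NAND HIGH = LOW
w2 = s NAND t = HIGH NAND HIGH = LOW
w3 = t NAND s = HIGH NAND HIGH = LOW
w4 = w1 OR w2 OR r = LOW OR LOW OR HIGH = HIGH
w5 = w3 NAND w4 = LOW NAND HIGH = HIGH
w6 = w5 NAND w1 = HIGH NAND LOW = HIGH
w7 = w3 NAND q = LOW NAND HIGH = HIGH
w8 = w1 NAND w4 = LOW NAND HIGH = HIGH
w9 = w8 NAND w7 = HIGH NAND HIGH = LOW
w10 = w2 NAND s = LOW NAND HIGH = HIGH
w11 = w7 NAND w9 = HIGH NAND LOW = HIGH
w12 = w10 NAND w11 = HIGH NAND HIGH = LOW
w14 = w6 NAND w8 = HIGH NAND HIGH = LOW
w17 = w12 OR w10 = LOW OR HIGH = HIGH

w5 = HIGH; w14 = LOW; w17 = HIGH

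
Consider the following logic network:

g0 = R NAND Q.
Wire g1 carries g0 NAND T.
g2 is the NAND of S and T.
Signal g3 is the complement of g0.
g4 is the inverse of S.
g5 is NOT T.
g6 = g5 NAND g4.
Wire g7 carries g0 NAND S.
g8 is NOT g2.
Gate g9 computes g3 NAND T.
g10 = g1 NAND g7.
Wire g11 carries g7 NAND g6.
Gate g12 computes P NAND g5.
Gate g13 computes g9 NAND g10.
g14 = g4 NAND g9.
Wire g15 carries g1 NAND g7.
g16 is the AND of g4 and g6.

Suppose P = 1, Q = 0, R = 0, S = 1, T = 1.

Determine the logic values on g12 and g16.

g12 = 1  g16 = 0

g4 = NOT S = NOT 1 = 0
g5 = NOT T = NOT 1 = 0
g6 = g5 NAND g4 = 0 NAND 0 = 1
g12 = P NAND g5 = 1 NAND 0 = 1
g16 = g4 AND g6 = 0 AND 1 = 0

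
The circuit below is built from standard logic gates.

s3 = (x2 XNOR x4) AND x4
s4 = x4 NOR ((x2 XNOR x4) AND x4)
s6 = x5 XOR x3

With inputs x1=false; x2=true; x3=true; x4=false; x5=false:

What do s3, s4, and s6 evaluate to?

s3 = false, s4 = true, s6 = true

s3 = (true XNOR false) AND false = false
s4 = false NOR ((true XNOR false) AND false) = true
s6 = false XOR true = true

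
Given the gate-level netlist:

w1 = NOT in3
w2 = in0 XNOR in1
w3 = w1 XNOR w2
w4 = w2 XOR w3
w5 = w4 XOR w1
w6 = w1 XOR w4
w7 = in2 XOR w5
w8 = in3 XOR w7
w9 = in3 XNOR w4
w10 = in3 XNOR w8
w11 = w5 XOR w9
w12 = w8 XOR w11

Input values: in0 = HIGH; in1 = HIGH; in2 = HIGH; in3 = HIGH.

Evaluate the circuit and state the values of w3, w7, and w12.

w1 = NOT in3 = NOT HIGH = LOW
w2 = in0 XNOR in1 = HIGH XNOR HIGH = HIGH
w3 = w1 XNOR w2 = LOW XNOR HIGH = LOW
w4 = w2 XOR w3 = HIGH XOR LOW = HIGH
w5 = w4 XOR w1 = HIGH XOR LOW = HIGH
w7 = in2 XOR w5 = HIGH XOR HIGH = LOW
w8 = in3 XOR w7 = HIGH XOR LOW = HIGH
w9 = in3 XNOR w4 = HIGH XNOR HIGH = HIGH
w11 = w5 XOR w9 = HIGH XOR HIGH = LOW
w12 = w8 XOR w11 = HIGH XOR LOW = HIGH

w3 = LOW, w7 = LOW, w12 = HIGH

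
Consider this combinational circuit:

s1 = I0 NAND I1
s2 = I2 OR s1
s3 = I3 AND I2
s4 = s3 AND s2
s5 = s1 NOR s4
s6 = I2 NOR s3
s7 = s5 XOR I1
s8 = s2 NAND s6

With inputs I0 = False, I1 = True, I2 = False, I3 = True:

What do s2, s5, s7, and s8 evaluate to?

s1 = I0 NAND I1 = False NAND True = True
s2 = I2 OR s1 = False OR True = True
s3 = I3 AND I2 = True AND False = False
s4 = s3 AND s2 = False AND True = False
s5 = s1 NOR s4 = True NOR False = False
s6 = I2 NOR s3 = False NOR False = True
s7 = s5 XOR I1 = False XOR True = True
s8 = s2 NAND s6 = True NAND True = False

s2 = True  s5 = False  s7 = True  s8 = False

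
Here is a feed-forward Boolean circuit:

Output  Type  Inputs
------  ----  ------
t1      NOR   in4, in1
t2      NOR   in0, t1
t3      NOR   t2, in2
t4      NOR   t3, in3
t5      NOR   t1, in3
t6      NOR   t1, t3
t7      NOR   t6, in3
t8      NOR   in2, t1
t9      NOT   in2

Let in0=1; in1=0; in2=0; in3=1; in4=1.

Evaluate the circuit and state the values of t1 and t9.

t1 = in4 NOR in1 = 1 NOR 0 = 0
t9 = NOT in2 = NOT 0 = 1

t1 = 0, t9 = 1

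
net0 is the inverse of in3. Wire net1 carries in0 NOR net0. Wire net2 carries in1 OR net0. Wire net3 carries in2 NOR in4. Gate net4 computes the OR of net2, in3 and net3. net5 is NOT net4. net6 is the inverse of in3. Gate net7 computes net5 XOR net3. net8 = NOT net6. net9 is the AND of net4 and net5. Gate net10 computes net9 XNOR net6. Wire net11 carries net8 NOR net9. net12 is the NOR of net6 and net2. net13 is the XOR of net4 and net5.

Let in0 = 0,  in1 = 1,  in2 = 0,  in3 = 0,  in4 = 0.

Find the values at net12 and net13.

net12 = 0  net13 = 1

net0 = NOT in3 = NOT 0 = 1
net2 = in1 OR net0 = 1 OR 1 = 1
net3 = in2 NOR in4 = 0 NOR 0 = 1
net4 = net2 OR in3 OR net3 = 1 OR 0 OR 1 = 1
net5 = NOT net4 = NOT 1 = 0
net6 = NOT in3 = NOT 0 = 1
net12 = net6 NOR net2 = 1 NOR 1 = 0
net13 = net4 XOR net5 = 1 XOR 0 = 1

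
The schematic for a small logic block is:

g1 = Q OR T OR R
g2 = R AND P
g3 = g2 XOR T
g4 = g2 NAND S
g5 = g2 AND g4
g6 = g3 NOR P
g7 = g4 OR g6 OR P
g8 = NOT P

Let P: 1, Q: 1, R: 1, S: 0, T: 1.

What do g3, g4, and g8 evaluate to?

g2 = R AND P = 1 AND 1 = 1
g3 = g2 XOR T = 1 XOR 1 = 0
g4 = g2 NAND S = 1 NAND 0 = 1
g8 = NOT P = NOT 1 = 0

g3 = 0, g4 = 1, g8 = 0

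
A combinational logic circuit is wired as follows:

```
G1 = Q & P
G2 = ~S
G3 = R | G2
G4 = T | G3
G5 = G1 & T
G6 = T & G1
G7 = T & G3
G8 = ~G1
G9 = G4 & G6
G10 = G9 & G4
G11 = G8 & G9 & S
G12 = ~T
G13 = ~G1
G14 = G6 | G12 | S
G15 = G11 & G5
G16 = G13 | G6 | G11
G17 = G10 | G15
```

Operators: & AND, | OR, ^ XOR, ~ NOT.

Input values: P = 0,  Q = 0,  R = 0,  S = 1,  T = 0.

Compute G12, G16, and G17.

G1 = Q AND P = 0 AND 0 = 0
G2 = NOT S = NOT 1 = 0
G3 = R OR G2 = 0 OR 0 = 0
G4 = T OR G3 = 0 OR 0 = 0
G5 = G1 AND T = 0 AND 0 = 0
G6 = T AND G1 = 0 AND 0 = 0
G8 = NOT G1 = NOT 0 = 1
G9 = G4 AND G6 = 0 AND 0 = 0
G10 = G9 AND G4 = 0 AND 0 = 0
G11 = G8 AND G9 AND S = 1 AND 0 AND 1 = 0
G12 = NOT T = NOT 0 = 1
G13 = NOT G1 = NOT 0 = 1
G15 = G11 AND G5 = 0 AND 0 = 0
G16 = G13 OR G6 OR G11 = 1 OR 0 OR 0 = 1
G17 = G10 OR G15 = 0 OR 0 = 0

G12 = 1, G16 = 1, G17 = 0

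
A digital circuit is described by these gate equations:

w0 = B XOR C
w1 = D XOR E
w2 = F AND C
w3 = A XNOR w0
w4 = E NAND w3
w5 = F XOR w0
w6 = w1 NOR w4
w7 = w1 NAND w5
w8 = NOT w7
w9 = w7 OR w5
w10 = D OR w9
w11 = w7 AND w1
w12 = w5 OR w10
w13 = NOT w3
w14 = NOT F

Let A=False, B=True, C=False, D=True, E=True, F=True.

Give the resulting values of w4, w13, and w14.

w0 = B XOR C = True XOR False = True
w3 = A XNOR w0 = False XNOR True = False
w4 = E NAND w3 = True NAND False = True
w13 = NOT w3 = NOT False = True
w14 = NOT F = NOT True = False

w4 = True  w13 = True  w14 = False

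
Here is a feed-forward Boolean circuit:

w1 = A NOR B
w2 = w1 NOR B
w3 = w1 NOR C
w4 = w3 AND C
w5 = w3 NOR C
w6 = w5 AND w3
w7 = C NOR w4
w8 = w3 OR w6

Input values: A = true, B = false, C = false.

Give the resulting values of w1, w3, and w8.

w1 = false, w3 = true, w8 = true

w1 = A NOR B = true NOR false = false
w3 = w1 NOR C = false NOR false = true
w5 = w3 NOR C = true NOR false = false
w6 = w5 AND w3 = false AND true = false
w8 = w3 OR w6 = true OR false = true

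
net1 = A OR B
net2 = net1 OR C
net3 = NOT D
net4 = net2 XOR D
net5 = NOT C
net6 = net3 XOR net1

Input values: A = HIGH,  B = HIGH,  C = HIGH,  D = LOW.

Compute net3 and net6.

net3 = HIGH; net6 = LOW

net1 = A OR B = HIGH OR HIGH = HIGH
net3 = NOT D = NOT LOW = HIGH
net6 = net3 XOR net1 = HIGH XOR HIGH = LOW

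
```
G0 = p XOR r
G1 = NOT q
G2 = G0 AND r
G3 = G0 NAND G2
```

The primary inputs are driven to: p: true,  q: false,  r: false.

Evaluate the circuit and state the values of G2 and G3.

G2 = false, G3 = true

G0 = p XOR r = true XOR false = true
G2 = G0 AND r = true AND false = false
G3 = G0 NAND G2 = true NAND false = true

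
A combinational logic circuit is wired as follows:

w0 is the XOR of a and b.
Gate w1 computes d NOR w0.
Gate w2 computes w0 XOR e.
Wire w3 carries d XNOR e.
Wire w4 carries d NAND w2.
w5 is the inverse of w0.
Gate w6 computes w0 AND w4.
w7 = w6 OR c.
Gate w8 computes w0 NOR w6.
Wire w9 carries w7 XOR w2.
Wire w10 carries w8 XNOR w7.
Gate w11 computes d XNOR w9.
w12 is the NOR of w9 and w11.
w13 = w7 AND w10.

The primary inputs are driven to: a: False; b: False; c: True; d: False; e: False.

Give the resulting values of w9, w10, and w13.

w9 = True; w10 = True; w13 = True

w0 = a XOR b = False XOR False = False
w2 = w0 XOR e = False XOR False = False
w4 = d NAND w2 = False NAND False = True
w6 = w0 AND w4 = False AND True = False
w7 = w6 OR c = False OR True = True
w8 = w0 NOR w6 = False NOR False = True
w9 = w7 XOR w2 = True XOR False = True
w10 = w8 XNOR w7 = True XNOR True = True
w13 = w7 AND w10 = True AND True = True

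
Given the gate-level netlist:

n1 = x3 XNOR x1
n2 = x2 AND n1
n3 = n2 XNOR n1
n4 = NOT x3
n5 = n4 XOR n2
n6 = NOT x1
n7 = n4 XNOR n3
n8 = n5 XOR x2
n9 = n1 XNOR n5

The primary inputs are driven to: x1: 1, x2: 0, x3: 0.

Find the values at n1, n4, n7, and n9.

n1 = 0; n4 = 1; n7 = 1; n9 = 0

n1 = x3 XNOR x1 = 0 XNOR 1 = 0
n2 = x2 AND n1 = 0 AND 0 = 0
n3 = n2 XNOR n1 = 0 XNOR 0 = 1
n4 = NOT x3 = NOT 0 = 1
n5 = n4 XOR n2 = 1 XOR 0 = 1
n7 = n4 XNOR n3 = 1 XNOR 1 = 1
n9 = n1 XNOR n5 = 0 XNOR 1 = 0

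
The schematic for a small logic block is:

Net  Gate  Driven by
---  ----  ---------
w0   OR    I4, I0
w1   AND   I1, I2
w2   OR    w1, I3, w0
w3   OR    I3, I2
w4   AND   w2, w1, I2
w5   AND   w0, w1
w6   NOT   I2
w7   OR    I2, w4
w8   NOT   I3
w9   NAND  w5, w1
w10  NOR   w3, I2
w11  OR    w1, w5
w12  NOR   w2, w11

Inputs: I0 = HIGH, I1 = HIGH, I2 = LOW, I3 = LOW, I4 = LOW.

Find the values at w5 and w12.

w0 = I4 OR I0 = LOW OR HIGH = HIGH
w1 = I1 AND I2 = HIGH AND LOW = LOW
w2 = w1 OR I3 OR w0 = LOW OR LOW OR HIGH = HIGH
w5 = w0 AND w1 = HIGH AND LOW = LOW
w11 = w1 OR w5 = LOW OR LOW = LOW
w12 = w2 NOR w11 = HIGH NOR LOW = LOW

w5 = LOW; w12 = LOW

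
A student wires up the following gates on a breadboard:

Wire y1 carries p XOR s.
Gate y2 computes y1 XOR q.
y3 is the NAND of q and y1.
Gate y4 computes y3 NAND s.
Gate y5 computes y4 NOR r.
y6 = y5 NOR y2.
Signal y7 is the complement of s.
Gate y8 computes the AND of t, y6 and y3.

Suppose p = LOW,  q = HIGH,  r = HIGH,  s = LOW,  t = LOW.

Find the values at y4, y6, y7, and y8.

y4 = HIGH; y6 = LOW; y7 = HIGH; y8 = LOW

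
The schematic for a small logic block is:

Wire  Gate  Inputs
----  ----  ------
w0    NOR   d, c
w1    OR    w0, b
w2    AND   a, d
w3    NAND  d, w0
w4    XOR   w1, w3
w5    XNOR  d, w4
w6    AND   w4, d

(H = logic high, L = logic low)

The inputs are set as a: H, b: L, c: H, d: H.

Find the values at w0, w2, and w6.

w0 = L; w2 = H; w6 = H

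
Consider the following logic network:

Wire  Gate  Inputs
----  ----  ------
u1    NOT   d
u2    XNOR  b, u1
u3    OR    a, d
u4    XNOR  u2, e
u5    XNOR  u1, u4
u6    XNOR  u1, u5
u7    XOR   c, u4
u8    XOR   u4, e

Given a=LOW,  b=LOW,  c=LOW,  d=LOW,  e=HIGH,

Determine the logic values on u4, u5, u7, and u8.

u4 = LOW, u5 = LOW, u7 = LOW, u8 = HIGH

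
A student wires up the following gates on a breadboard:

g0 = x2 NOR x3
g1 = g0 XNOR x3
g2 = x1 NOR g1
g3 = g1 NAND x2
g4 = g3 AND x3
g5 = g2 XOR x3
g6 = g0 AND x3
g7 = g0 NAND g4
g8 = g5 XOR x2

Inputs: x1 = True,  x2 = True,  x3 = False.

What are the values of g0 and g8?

g0 = False, g8 = True

g0 = x2 NOR x3 = True NOR False = False
g1 = g0 XNOR x3 = False XNOR False = True
g2 = x1 NOR g1 = True NOR True = False
g5 = g2 XOR x3 = False XOR False = False
g8 = g5 XOR x2 = False XOR True = True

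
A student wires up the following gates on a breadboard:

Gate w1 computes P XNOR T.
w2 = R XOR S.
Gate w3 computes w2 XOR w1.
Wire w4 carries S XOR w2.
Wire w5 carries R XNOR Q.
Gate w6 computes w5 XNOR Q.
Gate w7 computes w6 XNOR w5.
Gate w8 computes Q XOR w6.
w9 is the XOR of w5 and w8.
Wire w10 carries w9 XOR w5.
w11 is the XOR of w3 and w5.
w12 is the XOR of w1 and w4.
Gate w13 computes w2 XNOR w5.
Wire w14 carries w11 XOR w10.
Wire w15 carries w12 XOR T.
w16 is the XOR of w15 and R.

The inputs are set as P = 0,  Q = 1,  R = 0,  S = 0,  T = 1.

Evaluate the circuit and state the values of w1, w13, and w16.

w1 = 0, w13 = 1, w16 = 1

w1 = P XNOR T = 0 XNOR 1 = 0
w2 = R XOR S = 0 XOR 0 = 0
w4 = S XOR w2 = 0 XOR 0 = 0
w5 = R XNOR Q = 0 XNOR 1 = 0
w12 = w1 XOR w4 = 0 XOR 0 = 0
w13 = w2 XNOR w5 = 0 XNOR 0 = 1
w15 = w12 XOR T = 0 XOR 1 = 1
w16 = w15 XOR R = 1 XOR 0 = 1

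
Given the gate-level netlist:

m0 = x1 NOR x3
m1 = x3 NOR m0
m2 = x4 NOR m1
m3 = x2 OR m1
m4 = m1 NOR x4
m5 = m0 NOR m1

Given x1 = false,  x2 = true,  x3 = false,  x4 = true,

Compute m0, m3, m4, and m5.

m0 = true; m3 = true; m4 = false; m5 = false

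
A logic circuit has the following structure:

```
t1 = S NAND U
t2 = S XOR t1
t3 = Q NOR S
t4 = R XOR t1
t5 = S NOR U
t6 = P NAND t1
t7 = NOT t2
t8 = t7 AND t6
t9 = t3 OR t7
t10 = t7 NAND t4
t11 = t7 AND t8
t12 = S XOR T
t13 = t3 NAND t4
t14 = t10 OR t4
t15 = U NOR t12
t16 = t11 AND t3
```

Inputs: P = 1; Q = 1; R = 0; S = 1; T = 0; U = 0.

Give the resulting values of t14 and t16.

t14 = 1  t16 = 0

t1 = S NAND U = 1 NAND 0 = 1
t2 = S XOR t1 = 1 XOR 1 = 0
t3 = Q NOR S = 1 NOR 1 = 0
t4 = R XOR t1 = 0 XOR 1 = 1
t6 = P NAND t1 = 1 NAND 1 = 0
t7 = NOT t2 = NOT 0 = 1
t8 = t7 AND t6 = 1 AND 0 = 0
t10 = t7 NAND t4 = 1 NAND 1 = 0
t11 = t7 AND t8 = 1 AND 0 = 0
t14 = t10 OR t4 = 0 OR 1 = 1
t16 = t11 AND t3 = 0 AND 0 = 0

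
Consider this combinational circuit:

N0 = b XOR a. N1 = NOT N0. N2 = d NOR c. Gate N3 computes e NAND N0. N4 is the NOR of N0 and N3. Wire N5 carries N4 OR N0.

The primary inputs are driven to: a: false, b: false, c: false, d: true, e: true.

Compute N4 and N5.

N4 = false, N5 = false

N0 = b XOR a = false XOR false = false
N3 = e NAND N0 = true NAND false = true
N4 = N0 NOR N3 = false NOR true = false
N5 = N4 OR N0 = false OR false = false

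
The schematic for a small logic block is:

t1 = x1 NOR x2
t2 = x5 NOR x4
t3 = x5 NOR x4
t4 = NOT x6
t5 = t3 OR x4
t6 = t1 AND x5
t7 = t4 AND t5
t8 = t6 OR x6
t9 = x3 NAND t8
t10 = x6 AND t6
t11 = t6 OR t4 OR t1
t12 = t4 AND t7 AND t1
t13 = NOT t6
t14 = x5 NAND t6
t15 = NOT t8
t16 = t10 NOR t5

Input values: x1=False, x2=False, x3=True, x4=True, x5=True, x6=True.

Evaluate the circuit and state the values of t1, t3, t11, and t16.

t1 = True, t3 = False, t11 = True, t16 = False

t1 = x1 NOR x2 = False NOR False = True
t3 = x5 NOR x4 = True NOR True = False
t4 = NOT x6 = NOT True = False
t5 = t3 OR x4 = False OR True = True
t6 = t1 AND x5 = True AND True = True
t10 = x6 AND t6 = True AND True = True
t11 = t6 OR t4 OR t1 = True OR False OR True = True
t16 = t10 NOR t5 = True NOR True = False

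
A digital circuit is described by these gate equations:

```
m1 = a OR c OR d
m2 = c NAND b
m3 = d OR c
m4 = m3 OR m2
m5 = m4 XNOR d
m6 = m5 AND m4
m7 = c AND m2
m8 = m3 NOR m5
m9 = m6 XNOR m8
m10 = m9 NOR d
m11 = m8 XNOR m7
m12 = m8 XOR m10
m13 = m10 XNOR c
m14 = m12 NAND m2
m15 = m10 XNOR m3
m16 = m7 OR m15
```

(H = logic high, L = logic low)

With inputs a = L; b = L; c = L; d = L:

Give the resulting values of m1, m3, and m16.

m1 = L  m3 = L  m16 = L

m1 = a OR c OR d = L OR L OR L = L
m2 = c NAND b = L NAND L = H
m3 = d OR c = L OR L = L
m4 = m3 OR m2 = L OR H = H
m5 = m4 XNOR d = H XNOR L = L
m6 = m5 AND m4 = L AND H = L
m7 = c AND m2 = L AND H = L
m8 = m3 NOR m5 = L NOR L = H
m9 = m6 XNOR m8 = L XNOR H = L
m10 = m9 NOR d = L NOR L = H
m15 = m10 XNOR m3 = H XNOR L = L
m16 = m7 OR m15 = L OR L = L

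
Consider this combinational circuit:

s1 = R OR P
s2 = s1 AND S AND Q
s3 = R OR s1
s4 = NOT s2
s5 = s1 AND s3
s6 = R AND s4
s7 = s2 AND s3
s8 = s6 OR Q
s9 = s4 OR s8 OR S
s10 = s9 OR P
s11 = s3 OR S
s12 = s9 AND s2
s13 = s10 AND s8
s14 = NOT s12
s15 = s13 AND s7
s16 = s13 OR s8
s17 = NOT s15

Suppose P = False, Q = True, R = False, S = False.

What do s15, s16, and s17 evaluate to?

s15 = False  s16 = True  s17 = True

s1 = R OR P = False OR False = False
s2 = s1 AND S AND Q = False AND False AND True = False
s3 = R OR s1 = False OR False = False
s4 = NOT s2 = NOT False = True
s6 = R AND s4 = False AND True = False
s7 = s2 AND s3 = False AND False = False
s8 = s6 OR Q = False OR True = True
s9 = s4 OR s8 OR S = True OR True OR False = True
s10 = s9 OR P = True OR False = True
s13 = s10 AND s8 = True AND True = True
s15 = s13 AND s7 = True AND False = False
s16 = s13 OR s8 = True OR True = True
s17 = NOT s15 = NOT False = True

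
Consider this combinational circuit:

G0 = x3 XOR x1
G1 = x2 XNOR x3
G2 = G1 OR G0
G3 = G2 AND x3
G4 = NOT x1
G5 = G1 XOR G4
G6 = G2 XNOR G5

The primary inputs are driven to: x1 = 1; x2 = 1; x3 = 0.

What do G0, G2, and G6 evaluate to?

G0 = x3 XOR x1 = 0 XOR 1 = 1
G1 = x2 XNOR x3 = 1 XNOR 0 = 0
G2 = G1 OR G0 = 0 OR 1 = 1
G4 = NOT x1 = NOT 1 = 0
G5 = G1 XOR G4 = 0 XOR 0 = 0
G6 = G2 XNOR G5 = 1 XNOR 0 = 0

G0 = 1; G2 = 1; G6 = 0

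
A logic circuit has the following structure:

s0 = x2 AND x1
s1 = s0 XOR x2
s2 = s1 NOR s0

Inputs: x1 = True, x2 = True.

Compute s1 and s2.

s0 = x2 AND x1 = True AND True = True
s1 = s0 XOR x2 = True XOR True = False
s2 = s1 NOR s0 = False NOR True = False

s1 = False  s2 = False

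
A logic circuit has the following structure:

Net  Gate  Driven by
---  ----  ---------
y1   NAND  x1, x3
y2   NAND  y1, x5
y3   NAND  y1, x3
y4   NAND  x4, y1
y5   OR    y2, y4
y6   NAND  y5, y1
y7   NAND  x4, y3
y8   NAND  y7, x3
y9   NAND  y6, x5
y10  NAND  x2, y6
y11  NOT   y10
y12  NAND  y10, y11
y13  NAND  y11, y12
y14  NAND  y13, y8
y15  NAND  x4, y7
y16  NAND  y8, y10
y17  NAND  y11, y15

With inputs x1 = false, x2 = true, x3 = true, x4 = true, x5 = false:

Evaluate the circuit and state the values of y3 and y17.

y3 = false, y17 = true

y1 = x1 NAND x3 = false NAND true = true
y2 = y1 NAND x5 = true NAND false = true
y3 = y1 NAND x3 = true NAND true = false
y4 = x4 NAND y1 = true NAND true = false
y5 = y2 OR y4 = true OR false = true
y6 = y5 NAND y1 = true NAND true = false
y7 = x4 NAND y3 = true NAND false = true
y10 = x2 NAND y6 = true NAND false = true
y11 = NOT y10 = NOT true = false
y15 = x4 NAND y7 = true NAND true = false
y17 = y11 NAND y15 = false NAND false = true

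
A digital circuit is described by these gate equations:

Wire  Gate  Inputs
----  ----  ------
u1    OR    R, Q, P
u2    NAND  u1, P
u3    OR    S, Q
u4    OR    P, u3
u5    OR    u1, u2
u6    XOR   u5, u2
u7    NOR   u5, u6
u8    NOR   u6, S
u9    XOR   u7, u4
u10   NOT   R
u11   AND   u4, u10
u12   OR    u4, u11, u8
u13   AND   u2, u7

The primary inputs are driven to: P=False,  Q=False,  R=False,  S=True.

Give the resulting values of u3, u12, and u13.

u3 = True  u12 = True  u13 = False

u1 = R OR Q OR P = False OR False OR False = False
u2 = u1 NAND P = False NAND False = True
u3 = S OR Q = True OR False = True
u4 = P OR u3 = False OR True = True
u5 = u1 OR u2 = False OR True = True
u6 = u5 XOR u2 = True XOR True = False
u7 = u5 NOR u6 = True NOR False = False
u8 = u6 NOR S = False NOR True = False
u10 = NOT R = NOT False = True
u11 = u4 AND u10 = True AND True = True
u12 = u4 OR u11 OR u8 = True OR True OR False = True
u13 = u2 AND u7 = True AND False = False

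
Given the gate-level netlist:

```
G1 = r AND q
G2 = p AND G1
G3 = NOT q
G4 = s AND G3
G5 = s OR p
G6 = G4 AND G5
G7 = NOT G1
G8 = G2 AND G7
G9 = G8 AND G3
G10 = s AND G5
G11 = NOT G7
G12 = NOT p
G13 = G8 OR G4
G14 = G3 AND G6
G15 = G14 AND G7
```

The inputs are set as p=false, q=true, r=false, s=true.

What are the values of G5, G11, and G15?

G1 = r AND q = false AND true = false
G3 = NOT q = NOT true = false
G4 = s AND G3 = true AND false = false
G5 = s OR p = true OR false = true
G6 = G4 AND G5 = false AND true = false
G7 = NOT G1 = NOT false = true
G11 = NOT G7 = NOT true = false
G14 = G3 AND G6 = false AND false = false
G15 = G14 AND G7 = false AND true = false

G5 = true, G11 = false, G15 = false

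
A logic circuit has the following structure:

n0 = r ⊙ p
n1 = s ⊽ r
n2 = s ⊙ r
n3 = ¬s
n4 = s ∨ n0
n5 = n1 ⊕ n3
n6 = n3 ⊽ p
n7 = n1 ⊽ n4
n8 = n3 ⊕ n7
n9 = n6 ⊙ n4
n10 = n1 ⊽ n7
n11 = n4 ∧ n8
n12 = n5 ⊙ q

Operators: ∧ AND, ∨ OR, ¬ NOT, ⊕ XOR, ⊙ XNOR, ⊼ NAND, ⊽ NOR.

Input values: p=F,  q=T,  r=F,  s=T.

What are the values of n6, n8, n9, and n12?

n6 = T; n8 = F; n9 = T; n12 = F

n0 = r XNOR p = F XNOR F = T
n1 = s NOR r = T NOR F = F
n3 = NOT s = NOT T = F
n4 = s OR n0 = T OR T = T
n5 = n1 XOR n3 = F XOR F = F
n6 = n3 NOR p = F NOR F = T
n7 = n1 NOR n4 = F NOR T = F
n8 = n3 XOR n7 = F XOR F = F
n9 = n6 XNOR n4 = T XNOR T = T
n12 = n5 XNOR q = F XNOR T = F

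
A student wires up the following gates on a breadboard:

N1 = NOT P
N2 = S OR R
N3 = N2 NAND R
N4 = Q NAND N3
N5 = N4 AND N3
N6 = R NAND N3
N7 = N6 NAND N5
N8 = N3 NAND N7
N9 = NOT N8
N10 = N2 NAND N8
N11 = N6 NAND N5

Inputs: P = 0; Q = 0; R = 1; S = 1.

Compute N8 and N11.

N8 = 1; N11 = 1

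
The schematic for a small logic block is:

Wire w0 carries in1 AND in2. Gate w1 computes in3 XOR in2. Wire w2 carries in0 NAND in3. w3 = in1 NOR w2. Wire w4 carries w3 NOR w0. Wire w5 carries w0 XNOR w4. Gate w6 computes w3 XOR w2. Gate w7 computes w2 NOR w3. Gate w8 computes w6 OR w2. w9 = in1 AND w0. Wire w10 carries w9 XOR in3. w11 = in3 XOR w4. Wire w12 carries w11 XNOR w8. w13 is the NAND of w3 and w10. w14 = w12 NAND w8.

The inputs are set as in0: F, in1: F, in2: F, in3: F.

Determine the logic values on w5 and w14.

w5 = F  w14 = F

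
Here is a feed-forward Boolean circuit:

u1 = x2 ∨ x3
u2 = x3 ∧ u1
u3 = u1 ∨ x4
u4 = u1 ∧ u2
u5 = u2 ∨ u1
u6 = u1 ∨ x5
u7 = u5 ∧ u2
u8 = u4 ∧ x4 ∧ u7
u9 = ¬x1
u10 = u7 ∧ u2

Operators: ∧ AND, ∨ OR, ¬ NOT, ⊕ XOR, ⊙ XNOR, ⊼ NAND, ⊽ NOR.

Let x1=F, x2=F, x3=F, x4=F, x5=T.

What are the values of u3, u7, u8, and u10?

u3 = F, u7 = F, u8 = F, u10 = F

u1 = x2 OR x3 = F OR F = F
u2 = x3 AND u1 = F AND F = F
u3 = u1 OR x4 = F OR F = F
u4 = u1 AND u2 = F AND F = F
u5 = u2 OR u1 = F OR F = F
u7 = u5 AND u2 = F AND F = F
u8 = u4 AND x4 AND u7 = F AND F AND F = F
u10 = u7 AND u2 = F AND F = F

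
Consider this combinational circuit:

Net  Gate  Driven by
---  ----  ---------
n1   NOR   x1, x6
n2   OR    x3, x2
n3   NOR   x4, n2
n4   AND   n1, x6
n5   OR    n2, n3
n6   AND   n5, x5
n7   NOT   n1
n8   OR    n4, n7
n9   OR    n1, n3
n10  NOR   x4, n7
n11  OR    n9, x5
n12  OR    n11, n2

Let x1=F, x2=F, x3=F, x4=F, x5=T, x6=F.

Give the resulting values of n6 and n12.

n1 = x1 NOR x6 = F NOR F = T
n2 = x3 OR x2 = F OR F = F
n3 = x4 NOR n2 = F NOR F = T
n5 = n2 OR n3 = F OR T = T
n6 = n5 AND x5 = T AND T = T
n9 = n1 OR n3 = T OR T = T
n11 = n9 OR x5 = T OR T = T
n12 = n11 OR n2 = T OR F = T

n6 = T, n12 = T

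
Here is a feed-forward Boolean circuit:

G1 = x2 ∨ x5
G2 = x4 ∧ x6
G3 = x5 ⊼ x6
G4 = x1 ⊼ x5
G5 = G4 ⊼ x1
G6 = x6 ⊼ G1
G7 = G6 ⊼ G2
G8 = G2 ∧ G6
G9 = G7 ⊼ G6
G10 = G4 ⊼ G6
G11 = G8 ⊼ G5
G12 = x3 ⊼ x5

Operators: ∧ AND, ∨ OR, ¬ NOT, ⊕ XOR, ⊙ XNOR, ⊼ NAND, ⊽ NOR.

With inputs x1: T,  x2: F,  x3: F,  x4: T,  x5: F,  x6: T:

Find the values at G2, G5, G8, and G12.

G1 = x2 OR x5 = F OR F = F
G2 = x4 AND x6 = T AND T = T
G4 = x1 NAND x5 = T NAND F = T
G5 = G4 NAND x1 = T NAND T = F
G6 = x6 NAND G1 = T NAND F = T
G8 = G2 AND G6 = T AND T = T
G12 = x3 NAND x5 = F NAND F = T

G2 = T; G5 = F; G8 = T; G12 = T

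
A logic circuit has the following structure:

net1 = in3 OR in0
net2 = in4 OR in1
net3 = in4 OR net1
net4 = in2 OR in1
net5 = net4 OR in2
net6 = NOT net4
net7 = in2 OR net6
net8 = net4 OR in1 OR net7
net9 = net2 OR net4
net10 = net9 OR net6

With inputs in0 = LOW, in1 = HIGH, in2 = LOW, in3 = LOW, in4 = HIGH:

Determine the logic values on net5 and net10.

net2 = in4 OR in1 = HIGH OR HIGH = HIGH
net4 = in2 OR in1 = LOW OR HIGH = HIGH
net5 = net4 OR in2 = HIGH OR LOW = HIGH
net6 = NOT net4 = NOT HIGH = LOW
net9 = net2 OR net4 = HIGH OR HIGH = HIGH
net10 = net9 OR net6 = HIGH OR LOW = HIGH

net5 = HIGH; net10 = HIGH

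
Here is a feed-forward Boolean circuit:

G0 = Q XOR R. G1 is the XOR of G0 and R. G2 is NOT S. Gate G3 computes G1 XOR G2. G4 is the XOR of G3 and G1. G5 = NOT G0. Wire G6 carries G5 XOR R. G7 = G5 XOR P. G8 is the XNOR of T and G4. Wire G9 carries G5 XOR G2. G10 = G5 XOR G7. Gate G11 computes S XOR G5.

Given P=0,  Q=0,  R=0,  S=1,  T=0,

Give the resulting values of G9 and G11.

G9 = 1, G11 = 0

G0 = Q XOR R = 0 XOR 0 = 0
G2 = NOT S = NOT 1 = 0
G5 = NOT G0 = NOT 0 = 1
G9 = G5 XOR G2 = 1 XOR 0 = 1
G11 = S XOR G5 = 1 XOR 1 = 0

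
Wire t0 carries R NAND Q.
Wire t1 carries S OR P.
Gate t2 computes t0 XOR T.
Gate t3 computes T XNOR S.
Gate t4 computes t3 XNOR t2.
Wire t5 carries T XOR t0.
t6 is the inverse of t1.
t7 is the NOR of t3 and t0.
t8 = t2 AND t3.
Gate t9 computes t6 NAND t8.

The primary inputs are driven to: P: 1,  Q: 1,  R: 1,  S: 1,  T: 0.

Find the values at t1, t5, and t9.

t1 = 1, t5 = 0, t9 = 1

t0 = R NAND Q = 1 NAND 1 = 0
t1 = S OR P = 1 OR 1 = 1
t2 = t0 XOR T = 0 XOR 0 = 0
t3 = T XNOR S = 0 XNOR 1 = 0
t5 = T XOR t0 = 0 XOR 0 = 0
t6 = NOT t1 = NOT 1 = 0
t8 = t2 AND t3 = 0 AND 0 = 0
t9 = t6 NAND t8 = 0 NAND 0 = 1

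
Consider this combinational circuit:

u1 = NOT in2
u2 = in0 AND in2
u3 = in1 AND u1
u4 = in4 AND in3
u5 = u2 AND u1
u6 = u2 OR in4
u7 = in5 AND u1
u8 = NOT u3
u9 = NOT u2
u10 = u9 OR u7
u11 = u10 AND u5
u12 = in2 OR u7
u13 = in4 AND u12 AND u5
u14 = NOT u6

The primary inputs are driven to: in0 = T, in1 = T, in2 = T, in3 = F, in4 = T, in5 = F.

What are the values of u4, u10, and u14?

u1 = NOT in2 = NOT T = F
u2 = in0 AND in2 = T AND T = T
u4 = in4 AND in3 = T AND F = F
u6 = u2 OR in4 = T OR T = T
u7 = in5 AND u1 = F AND F = F
u9 = NOT u2 = NOT T = F
u10 = u9 OR u7 = F OR F = F
u14 = NOT u6 = NOT T = F

u4 = F, u10 = F, u14 = F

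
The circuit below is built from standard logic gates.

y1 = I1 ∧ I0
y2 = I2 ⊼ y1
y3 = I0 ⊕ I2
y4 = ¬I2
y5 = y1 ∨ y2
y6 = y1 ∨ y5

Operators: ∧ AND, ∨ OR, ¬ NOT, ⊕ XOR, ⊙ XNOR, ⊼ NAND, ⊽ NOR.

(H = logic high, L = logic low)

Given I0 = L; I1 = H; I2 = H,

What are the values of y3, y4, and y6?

y3 = H, y4 = L, y6 = H

y1 = I1 AND I0 = H AND L = L
y2 = I2 NAND y1 = H NAND L = H
y3 = I0 XOR I2 = L XOR H = H
y4 = NOT I2 = NOT H = L
y5 = y1 OR y2 = L OR H = H
y6 = y1 OR y5 = L OR H = H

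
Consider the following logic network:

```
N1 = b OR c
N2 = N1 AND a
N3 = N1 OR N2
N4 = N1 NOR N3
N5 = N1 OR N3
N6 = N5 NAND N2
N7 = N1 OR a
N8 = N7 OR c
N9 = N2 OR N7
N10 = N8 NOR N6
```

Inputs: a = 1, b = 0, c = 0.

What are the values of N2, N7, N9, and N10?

N2 = 0; N7 = 1; N9 = 1; N10 = 0

N1 = b OR c = 0 OR 0 = 0
N2 = N1 AND a = 0 AND 1 = 0
N3 = N1 OR N2 = 0 OR 0 = 0
N5 = N1 OR N3 = 0 OR 0 = 0
N6 = N5 NAND N2 = 0 NAND 0 = 1
N7 = N1 OR a = 0 OR 1 = 1
N8 = N7 OR c = 1 OR 0 = 1
N9 = N2 OR N7 = 0 OR 1 = 1
N10 = N8 NOR N6 = 1 NOR 1 = 0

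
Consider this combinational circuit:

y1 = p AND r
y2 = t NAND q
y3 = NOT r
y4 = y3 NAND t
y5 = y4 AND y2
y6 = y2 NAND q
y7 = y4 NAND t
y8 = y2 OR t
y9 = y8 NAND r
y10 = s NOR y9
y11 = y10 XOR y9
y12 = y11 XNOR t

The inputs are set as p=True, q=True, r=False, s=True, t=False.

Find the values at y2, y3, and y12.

y2 = t NAND q = False NAND True = True
y3 = NOT r = NOT False = True
y8 = y2 OR t = True OR False = True
y9 = y8 NAND r = True NAND False = True
y10 = s NOR y9 = True NOR True = False
y11 = y10 XOR y9 = False XOR True = True
y12 = y11 XNOR t = True XNOR False = False

y2 = True  y3 = True  y12 = False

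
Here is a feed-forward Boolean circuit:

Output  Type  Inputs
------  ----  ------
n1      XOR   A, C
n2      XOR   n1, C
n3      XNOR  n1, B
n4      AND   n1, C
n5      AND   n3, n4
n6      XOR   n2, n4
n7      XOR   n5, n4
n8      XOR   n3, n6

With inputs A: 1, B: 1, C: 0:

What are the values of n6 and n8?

n6 = 1, n8 = 0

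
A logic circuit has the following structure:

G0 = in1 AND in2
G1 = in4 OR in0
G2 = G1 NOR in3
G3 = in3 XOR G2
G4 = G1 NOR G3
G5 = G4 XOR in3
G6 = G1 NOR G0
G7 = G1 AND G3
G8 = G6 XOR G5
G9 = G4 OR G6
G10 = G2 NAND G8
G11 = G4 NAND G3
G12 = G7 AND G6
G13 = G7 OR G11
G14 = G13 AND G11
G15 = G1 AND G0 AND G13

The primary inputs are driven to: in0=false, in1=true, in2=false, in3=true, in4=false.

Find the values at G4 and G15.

G0 = in1 AND in2 = true AND false = false
G1 = in4 OR in0 = false OR false = false
G2 = G1 NOR in3 = false NOR true = false
G3 = in3 XOR G2 = true XOR false = true
G4 = G1 NOR G3 = false NOR true = false
G7 = G1 AND G3 = false AND true = false
G11 = G4 NAND G3 = false NAND true = true
G13 = G7 OR G11 = false OR true = true
G15 = G1 AND G0 AND G13 = false AND false AND true = false

G4 = false; G15 = false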